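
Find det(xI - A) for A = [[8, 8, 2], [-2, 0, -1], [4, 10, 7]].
χ_A(x) = (x - 6)(x - 5)(x - 4)

xI - A = [[x - 8, -8, -2], [2, x, 1], [-4, -10, x - 7]].

Expanding det(xI - A) along the first row:
det(xI - A) = + (x - 8)·det([[x, 1], [-10, x - 7]]) - (-8)·det([[2, 1], [-4, x - 7]]) + (-2)·det([[2, x], [-4, -10]]).

Evaluating gives χ_A(x) = x^3 - 15x^2 + 74x - 120 = (x - 6)(x - 5)(x - 4).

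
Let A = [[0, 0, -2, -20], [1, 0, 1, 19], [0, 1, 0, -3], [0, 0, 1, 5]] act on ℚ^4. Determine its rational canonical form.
The invariant factors of A (the non-unit diagonal entries of the Smith normal form of xI - A over ℚ[x]) are (x - 5)(x^3 + 2x - 2), each dividing the next. The characteristic polynomial is their product, (x - 5)(x^3 + 2x - 2).

The rational canonical form is the block-diagonal matrix of companion matrices C(f_i):
R = [[0, 0, 0, -10], [1, 0, 0, 12], [0, 1, 0, -2], [0, 0, 1, 5]].

Note the characteristic polynomial does not split into linear factors over ℚ, so A has no Jordan form over ℚ; the rational canonical form exists over any field.

R = [[0, 0, 0, -10], [1, 0, 0, 12], [0, 1, 0, -2], [0, 0, 1, 5]]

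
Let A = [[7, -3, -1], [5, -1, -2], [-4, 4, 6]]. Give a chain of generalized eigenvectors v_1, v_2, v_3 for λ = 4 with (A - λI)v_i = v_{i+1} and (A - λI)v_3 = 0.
We seek v_1 ∈ ker((A - 4I)^3) \ ker((A - 4I)^2), then set v_{i+1} = (A - 4I) v_i.

One such chain is v_1 = [[-1, -1, 1]]^T, v_2 = [[-1, -2, 2]]^T, v_3 = [[1, 1, 0]]^T. Check: (A - 4I) v_3 = [[0, 0, 0]]^T = 0.

v_1 = [[-1, -1, 1]]^T, v_2 = [[-1, -2, 2]]^T, v_3 = [[1, 1, 0]]^T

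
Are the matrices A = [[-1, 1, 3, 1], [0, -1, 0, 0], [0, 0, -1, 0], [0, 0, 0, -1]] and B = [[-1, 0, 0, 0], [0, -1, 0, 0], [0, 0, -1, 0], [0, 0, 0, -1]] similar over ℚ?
Both have characteristic polynomial (x + 1)^4, but the minimal polynomial of A is (x + 1)^2 while the minimal polynomial of B is x + 1. The minimal polynomial is a similarity invariant, so A and B are not similar.

No.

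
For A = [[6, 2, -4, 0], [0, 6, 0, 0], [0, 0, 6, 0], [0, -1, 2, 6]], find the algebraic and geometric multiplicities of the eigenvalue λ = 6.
The characteristic polynomial is (x - 6)^4, so the factor x - 6 appears with exponent 4: the algebraic multiplicity is 4.

rank(A - 6I) = 1, so the eigenspace has dimension 4 - 1 = 3: the geometric multiplicity is 3.

Since 3 < 4, A is not diagonalizable.

algebraic multiplicity 4, geometric multiplicity 3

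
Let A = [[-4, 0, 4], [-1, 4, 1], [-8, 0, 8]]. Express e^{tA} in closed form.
e^{tA} = [[2 - e^{4*t}, 0, e^{4*t} - 1], [-t*e^{4*t}, e^{4*t}, t*e^{4*t}], [2 - 2*e^{4*t}, 0, 2*e^{4*t} - 1]]

A has Jordan form J = [[0, 0, 0], [0, 4, 1], [0, 0, 4]] with A = PJP^{-1}, so e^{tA} = P e^{tJ} P^{-1}.

For a Jordan block J_k(λ), e^{tJ_k(λ)} = e^{λt} · (I + tN + t^2 N^2/2! + ... + t^{k-1} N^{k-1}/(k-1)!) where N is the nilpotent superdiagonal part.

Assembling the blocks and conjugating back gives the entries of e^{tA} as shown above.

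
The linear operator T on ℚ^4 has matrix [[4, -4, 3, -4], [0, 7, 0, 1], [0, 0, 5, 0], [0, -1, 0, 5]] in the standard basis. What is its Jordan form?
The characteristic polynomial is det(xI - A) = (x - 6)^2(x - 5)(x - 4), so the eigenvalues are 4 (algebraic multiplicity 1), 5 (algebraic multiplicity 1), 6 (algebraic multiplicity 2).

For λ = 4: algebraic multiplicity 1 gives one 1×1 block.

For λ = 5: algebraic multiplicity 1 gives one 1×1 block.

For λ = 6: rank(A - 6I) = 3, rank((A - 6I)^2) = 2. The eigenspace has dimension 4 - 3 = 1, so there is 1 Jordan block; the rank sequence gives block sizes [2].

Assembling the blocks gives the Jordan form J above.

J = [[4, 0, 0, 0], [0, 5, 0, 0], [0, 0, 6, 1], [0, 0, 0, 6]]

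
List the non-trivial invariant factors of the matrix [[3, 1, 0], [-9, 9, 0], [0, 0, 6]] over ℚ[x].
The Jordan structure of A has elementary divisors (x - 6)^2, (x - 6). Arranging the block sizes at each eigenvalue in decreasing order and taking row products gives the invariant factors.

Invariant factors (smallest first, each dividing the next): x - 6, (x - 6)^2.

Check: the last factor (x - 6)^2 is the minimal polynomial, and the product (x - 6)^3 is the characteristic polynomial.

x - 6, (x - 6)^2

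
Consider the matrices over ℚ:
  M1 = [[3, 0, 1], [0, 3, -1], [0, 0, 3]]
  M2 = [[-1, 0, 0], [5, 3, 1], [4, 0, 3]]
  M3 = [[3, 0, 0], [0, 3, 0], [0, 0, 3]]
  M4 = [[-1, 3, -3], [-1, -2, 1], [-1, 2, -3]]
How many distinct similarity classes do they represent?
Characteristic polynomials: χ_{M1} = (x - 3)^3, χ_{M2} = (x - 3)^2(x + 1), χ_{M3} = (x - 3)^3, χ_{M4} = (x + 1)^2(x + 4).

{M1}: invariant factors x - 3, (x - 3)^2.

{M2}: invariant factors (x - 3)^2(x + 1).

{M3}: invariant factors x - 3, x - 3, x - 3.

{M4}: invariant factors (x + 1)^2(x + 4).

Matrices are similar if and only if their invariant-factor lists agree; the partition into similarity classes is {M1}, {M2}, {M3}, {M4}.

4 classes: {M1}, {M2}, {M3}, {M4}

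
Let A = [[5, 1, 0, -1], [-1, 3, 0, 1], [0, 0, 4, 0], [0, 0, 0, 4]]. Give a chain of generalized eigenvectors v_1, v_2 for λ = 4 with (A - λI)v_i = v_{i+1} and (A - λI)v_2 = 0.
We seek v_1 ∈ ker((A - 4I)^2) \ ker(A - 4I), then set v_{i+1} = (A - 4I) v_i.

One such chain is v_1 = [[0, 1, 0, 0]]^T, v_2 = [[1, -1, 0, 0]]^T. Check: (A - 4I) v_2 = [[0, 0, 0, 0]]^T = 0.

v_1 = [[0, 1, 0, 0]]^T, v_2 = [[1, -1, 0, 0]]^T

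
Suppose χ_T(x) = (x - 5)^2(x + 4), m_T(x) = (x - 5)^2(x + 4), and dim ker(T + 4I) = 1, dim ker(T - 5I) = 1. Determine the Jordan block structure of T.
λ = -4: algebraic multiplicity 1 (exponent in χ_T), largest block size 1 (exponent in m_T), 1 block (geometric multiplicity). This forces block sizes [1].
λ = 5: algebraic multiplicity 2 (exponent in χ_T), largest block size 2 (exponent in m_T), 1 block (geometric multiplicity). This forces block sizes [2].

Jordan blocks: (-4, 1), (5, 2)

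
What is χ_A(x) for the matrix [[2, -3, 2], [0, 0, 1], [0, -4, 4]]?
xI - A = [[x - 2, 3, -2], [0, x, -1], [0, 4, x - 4]].

Expanding det(xI - A) along the first row:
det(xI - A) = + (x - 2)·det([[x, -1], [4, x - 4]]) - (3)·det([[0, -1], [0, x - 4]]) + (-2)·det([[0, x], [0, 4]]).

Evaluating gives χ_A(x) = x^3 - 6x^2 + 12x - 8 = (x - 2)^3.

χ_A(x) = (x - 2)^3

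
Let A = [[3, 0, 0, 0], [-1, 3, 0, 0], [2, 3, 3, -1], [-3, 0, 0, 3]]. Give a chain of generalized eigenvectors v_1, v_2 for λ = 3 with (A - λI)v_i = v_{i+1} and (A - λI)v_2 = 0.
v_1 = [[1, 1, -2, 3]]^T, v_2 = [[0, -1, 2, -3]]^T

We seek v_1 ∈ ker((A - 3I)^2) \ ker(A - 3I), then set v_{i+1} = (A - 3I) v_i.

One such chain is v_1 = [[1, 1, -2, 3]]^T, v_2 = [[0, -1, 2, -3]]^T. Check: (A - 3I) v_2 = [[0, 0, 0, 0]]^T = 0.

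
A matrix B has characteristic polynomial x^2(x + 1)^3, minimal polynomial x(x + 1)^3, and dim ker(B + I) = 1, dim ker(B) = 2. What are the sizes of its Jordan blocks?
Jordan blocks: (-1, 3), (0, 1), (0, 1)

λ = -1: algebraic multiplicity 3 (exponent in χ_B), largest block size 3 (exponent in m_B), 1 block (geometric multiplicity). This forces block sizes [3].
λ = 0: algebraic multiplicity 2 (exponent in χ_B), largest block size 1 (exponent in m_B), 2 blocks (geometric multiplicity). These force block sizes [1, 1].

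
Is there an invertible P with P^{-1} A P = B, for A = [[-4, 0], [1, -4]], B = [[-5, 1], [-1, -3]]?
Yes.

Two matrices over a field are similar if and only if they have the same invariant factors.

Both A and B have characteristic polynomial (x + 4)^2 and minimal polynomial (x + 4)^2. Computing further, both have invariant factors (x + 4)^2. Hence A and B are similar.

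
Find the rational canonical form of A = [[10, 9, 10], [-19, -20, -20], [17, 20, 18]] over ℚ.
R = [[0, 0, 18], [1, 0, -21], [0, 1, 8]]

The invariant factors of A (the non-unit diagonal entries of the Smith normal form of xI - A over ℚ[x]) are (x - 3)^2(x - 2), each dividing the next. The characteristic polynomial is their product, (x - 3)^2(x - 2).

The rational canonical form is the block-diagonal matrix of companion matrices C(f_i):
R = [[0, 0, 18], [1, 0, -21], [0, 1, 8]].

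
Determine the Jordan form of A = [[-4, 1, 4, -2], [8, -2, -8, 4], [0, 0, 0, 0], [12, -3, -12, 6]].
J = [[0, 1, 0, 0], [0, 0, 0, 0], [0, 0, 0, 0], [0, 0, 0, 0]]

The characteristic polynomial is det(xI - A) = x^4, so the eigenvalues are 0 (algebraic multiplicity 4).

For λ = 0: rank(A) = 1, rank(A^2) = 0. The eigenspace has dimension 4 - 1 = 3, so there are 3 Jordan blocks; the rank sequence gives block sizes [2, 1, 1].

Assembling the blocks gives the Jordan form J above.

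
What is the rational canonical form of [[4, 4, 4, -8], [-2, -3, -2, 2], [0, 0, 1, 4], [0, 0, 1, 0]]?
R = [[0, 4, 0, 0], [1, 1, 0, 0], [0, 0, 0, 4], [0, 0, 1, 1]]

The invariant factors of A (the non-unit diagonal entries of the Smith normal form of xI - A over ℚ[x]) are x^2 - x - 4, x^2 - x - 4, each dividing the next. The characteristic polynomial is their product, (x^2 - x - 4)^2.

The rational canonical form is the block-diagonal matrix of companion matrices C(f_i):
R = [[0, 4, 0, 0], [1, 1, 0, 0], [0, 0, 0, 4], [0, 0, 1, 1]].

Note the characteristic polynomial does not split into linear factors over ℚ, so A has no Jordan form over ℚ; the rational canonical form exists over any field.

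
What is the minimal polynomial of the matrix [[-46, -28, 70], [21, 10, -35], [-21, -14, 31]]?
The characteristic polynomial factors as (x - 3)(x + 4)^2. The minimal polynomial is ∏(x - λ)^{k_λ} where k_λ is the size of the largest Jordan block at λ.

For λ = -4: rank(A + 4I) = 1, and the largest Jordan block has size 1 (the smallest k with rank((A + 4I)^k) = rank((A + 4I)^(k+1))).
For λ = 3: rank(A - 3I) = 2, and the largest Jordan block has size 1 (the smallest k with rank((A - 3I)^k) = rank((A - 3I)^(k+1))).

So m_A(x) = (x - 3)(x + 4).

m_A(x) = (x - 3)(x + 4)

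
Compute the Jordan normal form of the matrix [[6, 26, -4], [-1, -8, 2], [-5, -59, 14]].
J = [[4, 1, 0], [0, 4, 1], [0, 0, 4]]

The characteristic polynomial is det(xI - A) = (x - 4)^3, so the eigenvalues are 4 (algebraic multiplicity 3).

For λ = 4: rank(A - 4I) = 2, rank((A - 4I)^2) = 1, rank((A - 4I)^3) = 0. The eigenspace has dimension 3 - 2 = 1, so there is 1 Jordan block; the rank sequence gives block sizes [3].

Assembling the blocks gives the Jordan form J above.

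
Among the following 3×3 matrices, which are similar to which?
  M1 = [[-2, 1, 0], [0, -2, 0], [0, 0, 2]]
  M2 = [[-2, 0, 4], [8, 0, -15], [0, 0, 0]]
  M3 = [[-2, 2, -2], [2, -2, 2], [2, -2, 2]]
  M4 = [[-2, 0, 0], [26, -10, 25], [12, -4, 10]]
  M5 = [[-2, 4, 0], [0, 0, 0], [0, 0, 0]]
3 classes: {M1}, {M2, M4}, {M3, M5}

Characteristic polynomials: χ_{M1} = (x - 2)(x + 2)^2, χ_{M2} = x^2(x + 2), χ_{M3} = x^2(x + 2), χ_{M4} = x^2(x + 2), χ_{M5} = x^2(x + 2).

{M1}: invariant factors (x - 2)(x + 2)^2.

{M2, M4}: invariant factors x^2(x + 2).

{M3, M5}: invariant factors x, x(x + 2).

Matrices are similar if and only if their invariant-factor lists agree; the partition into similarity classes is {M1}, {M2, M4}, {M3, M5}.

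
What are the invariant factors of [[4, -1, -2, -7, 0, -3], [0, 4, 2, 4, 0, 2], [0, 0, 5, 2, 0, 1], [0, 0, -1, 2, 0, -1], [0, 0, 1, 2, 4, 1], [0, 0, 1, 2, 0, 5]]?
The Jordan structure of A has elementary divisors (x - 4)^2, (x - 4)^2, (x - 4), (x - 4). Arranging the block sizes at each eigenvalue in decreasing order and taking row products gives the invariant factors.

Invariant factors (smallest first, each dividing the next): x - 4, x - 4, (x - 4)^2, (x - 4)^2.

Check: the last factor (x - 4)^2 is the minimal polynomial, and the product (x - 4)^6 is the characteristic polynomial.

x - 4, x - 4, (x - 4)^2, (x - 4)^2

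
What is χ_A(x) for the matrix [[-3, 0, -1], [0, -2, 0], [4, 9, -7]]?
χ_A(x) = (x + 2)(x + 5)^2

xI - A = [[x + 3, 0, 1], [0, x + 2, 0], [-4, -9, x + 7]].

Expanding det(xI - A) along the first row:
det(xI - A) = + (x + 3)·det([[x + 2, 0], [-9, x + 7]]) - (0)·det([[0, 0], [-4, x + 7]]) + (1)·det([[0, x + 2], [-4, -9]]).

Evaluating gives χ_A(x) = x^3 + 12x^2 + 45x + 50 = (x + 2)(x + 5)^2.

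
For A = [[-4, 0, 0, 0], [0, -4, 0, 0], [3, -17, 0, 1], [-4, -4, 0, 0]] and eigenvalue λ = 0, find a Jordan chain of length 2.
v_1 = [[0, 0, 1, 1]]^T, v_2 = [[0, 0, 1, 0]]^T

We seek v_1 ∈ ker(A^2) \ ker(A), then set v_{i+1} = A v_i.

One such chain is v_1 = [[0, 0, 1, 1]]^T, v_2 = [[0, 0, 1, 0]]^T. Check: A v_2 = [[0, 0, 0, 0]]^T = 0.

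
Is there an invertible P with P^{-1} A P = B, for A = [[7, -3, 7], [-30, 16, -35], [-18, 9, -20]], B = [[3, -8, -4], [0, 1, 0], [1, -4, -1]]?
Two matrices over a field are similar if and only if they have the same invariant factors.

Both A and B have characteristic polynomial (x - 1)^3 and minimal polynomial (x - 1)^2. Computing further, both have invariant factors x - 1, (x - 1)^2. Hence A and B are similar.

Yes.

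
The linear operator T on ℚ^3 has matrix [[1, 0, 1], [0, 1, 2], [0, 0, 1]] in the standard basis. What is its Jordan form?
The characteristic polynomial is det(xI - A) = (x - 1)^3, so the eigenvalues are 1 (algebraic multiplicity 3).

For λ = 1: rank(A - I) = 1, rank((A - I)^2) = 0. The eigenspace has dimension 3 - 1 = 2, so there are 2 Jordan blocks; the rank sequence gives block sizes [2, 1].

Assembling the blocks gives the Jordan form J above.

J = [[1, 1, 0], [0, 1, 0], [0, 0, 1]]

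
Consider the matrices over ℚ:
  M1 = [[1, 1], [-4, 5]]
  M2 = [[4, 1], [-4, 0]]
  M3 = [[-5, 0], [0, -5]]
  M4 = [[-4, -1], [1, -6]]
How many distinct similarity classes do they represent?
Characteristic polynomials: χ_{M1} = (x - 3)^2, χ_{M2} = (x - 2)^2, χ_{M3} = (x + 5)^2, χ_{M4} = (x + 5)^2.

{M1}: invariant factors (x - 3)^2.

{M2}: invariant factors (x - 2)^2.

{M3}: invariant factors x + 5, x + 5.

{M4}: invariant factors (x + 5)^2.

Matrices are similar if and only if their invariant-factor lists agree; the partition into similarity classes is {M1}, {M2}, {M3}, {M4}.

4 classes: {M1}, {M2}, {M3}, {M4}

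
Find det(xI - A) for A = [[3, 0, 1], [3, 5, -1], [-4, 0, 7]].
xI - A = [[x - 3, 0, -1], [-3, x - 5, 1], [4, 0, x - 7]].

Expanding det(xI - A) along the first row:
det(xI - A) = + (x - 3)·det([[x - 5, 1], [0, x - 7]]) - (0)·det([[-3, 1], [4, x - 7]]) + (-1)·det([[-3, x - 5], [4, 0]]).

Evaluating gives χ_A(x) = x^3 - 15x^2 + 75x - 125 = (x - 5)^3.

χ_A(x) = (x - 5)^3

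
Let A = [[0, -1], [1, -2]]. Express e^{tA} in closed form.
e^{tA} = [[(t + 1)*e^{-t}, -t*e^{-t}], [t*e^{-t}, (1 - t)*e^{-t}]]

A has Jordan form J = [[-1, 1], [0, -1]] with A = PJP^{-1}, so e^{tA} = P e^{tJ} P^{-1}.

For a Jordan block J_k(λ), e^{tJ_k(λ)} = e^{λt} · (I + tN + t^2 N^2/2! + ... + t^{k-1} N^{k-1}/(k-1)!) where N is the nilpotent superdiagonal part.

Assembling the blocks and conjugating back gives the entries of e^{tA} as shown above.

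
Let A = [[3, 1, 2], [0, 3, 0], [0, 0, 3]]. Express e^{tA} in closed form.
A has Jordan form J = [[3, 1, 0], [0, 3, 0], [0, 0, 3]] with A = PJP^{-1}, so e^{tA} = P e^{tJ} P^{-1}.

For a Jordan block J_k(λ), e^{tJ_k(λ)} = e^{λt} · (I + tN + t^2 N^2/2! + ... + t^{k-1} N^{k-1}/(k-1)!) where N is the nilpotent superdiagonal part.

Assembling the blocks and conjugating back gives the entries of e^{tA} as shown above.

e^{tA} = [[e^{3*t}, t*e^{3*t}, 2*t*e^{3*t}], [0, e^{3*t}, 0], [0, 0, e^{3*t}]]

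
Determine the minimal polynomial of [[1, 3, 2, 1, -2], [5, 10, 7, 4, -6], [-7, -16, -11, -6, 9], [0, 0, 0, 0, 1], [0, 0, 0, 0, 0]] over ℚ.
The characteristic polynomial factors as x^5. The minimal polynomial is ∏(x - λ)^{k_λ} where k_λ is the size of the largest Jordan block at λ.

For λ = 0: rank(A) = 3, and the largest Jordan block has size 3 (the smallest k with rank(A^k) = rank(A^(k+1))).

So m_A(x) = x^3.

m_A(x) = x^3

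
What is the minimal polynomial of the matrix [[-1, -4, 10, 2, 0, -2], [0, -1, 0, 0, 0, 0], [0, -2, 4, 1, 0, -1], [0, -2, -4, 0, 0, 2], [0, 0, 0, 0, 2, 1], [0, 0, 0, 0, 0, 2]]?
The characteristic polynomial factors as (x - 2)^4(x + 1)^2. The minimal polynomial is ∏(x - λ)^{k_λ} where k_λ is the size of the largest Jordan block at λ.

For λ = -1: rank(A + I) = 4, and the largest Jordan block has size 1 (the smallest k with rank((A + I)^k) = rank((A + I)^(k+1))).
For λ = 2: rank(A - 2I) = 4, and the largest Jordan block has size 2 (the smallest k with rank((A - 2I)^k) = rank((A - 2I)^(k+1))).

So m_A(x) = (x - 2)^2(x + 1).

m_A(x) = (x - 2)^2(x + 1)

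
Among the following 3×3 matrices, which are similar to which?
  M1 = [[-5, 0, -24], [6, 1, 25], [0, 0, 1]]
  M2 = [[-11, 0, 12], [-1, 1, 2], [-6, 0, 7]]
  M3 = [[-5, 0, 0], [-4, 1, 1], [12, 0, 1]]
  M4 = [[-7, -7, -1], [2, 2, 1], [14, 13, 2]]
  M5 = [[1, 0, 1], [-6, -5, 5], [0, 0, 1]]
1 class: {M1, M2, M3, M4, M5}

Characteristic polynomials: χ_{M1} = (x - 1)^2(x + 5), χ_{M2} = (x - 1)^2(x + 5), χ_{M3} = (x - 1)^2(x + 5), χ_{M4} = (x - 1)^2(x + 5), χ_{M5} = (x - 1)^2(x + 5).

{M1, M2, M3, M4, M5}: invariant factors (x - 1)^2(x + 5).

Matrices are similar if and only if their invariant-factor lists agree; the partition into similarity classes is {M1, M2, M3, M4, M5}.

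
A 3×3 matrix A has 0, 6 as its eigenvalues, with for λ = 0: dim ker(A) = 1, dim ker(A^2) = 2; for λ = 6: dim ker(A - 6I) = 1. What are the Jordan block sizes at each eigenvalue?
Jordan blocks: (0, 2), (6, 1)

λ = 0: successive nullity increments [1, 1] count blocks of size ≥ k; block sizes are [2].
λ = 6: successive nullity increments [1] count blocks of size ≥ k; block sizes are [1].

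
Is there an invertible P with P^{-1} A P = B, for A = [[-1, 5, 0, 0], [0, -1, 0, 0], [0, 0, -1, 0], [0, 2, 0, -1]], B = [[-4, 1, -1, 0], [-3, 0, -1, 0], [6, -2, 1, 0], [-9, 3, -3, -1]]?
Yes.

Two matrices over a field are similar if and only if they have the same invariant factors.

Both A and B have characteristic polynomial (x + 1)^4 and minimal polynomial (x + 1)^2. Computing further, both have invariant factors x + 1, x + 1, (x + 1)^2. Hence A and B are similar.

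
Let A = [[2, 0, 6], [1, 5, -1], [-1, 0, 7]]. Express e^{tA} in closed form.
A has Jordan form J = [[4, 0, 0], [0, 5, 1], [0, 0, 5]] with A = PJP^{-1}, so e^{tA} = P e^{tJ} P^{-1}.

For a Jordan block J_k(λ), e^{tJ_k(λ)} = e^{λt} · (I + tN + t^2 N^2/2! + ... + t^{k-1} N^{k-1}/(k-1)!) where N is the nilpotent superdiagonal part.

Assembling the blocks and conjugating back gives the entries of e^{tA} as shown above.

e^{tA} = [[(3 - 2*e^{t})*e^{4*t}, 0, 6*(e^{t} - 1)*e^{4*t}], [(-t*e^{t} + 2*e^{t} - 2)*e^{4*t}, e^{5*t}, (3*t*e^{t} - 4*e^{t} + 4)*e^{4*t}], [(1 - e^{t})*e^{4*t}, 0, (3*e^{t} - 2)*e^{4*t}]]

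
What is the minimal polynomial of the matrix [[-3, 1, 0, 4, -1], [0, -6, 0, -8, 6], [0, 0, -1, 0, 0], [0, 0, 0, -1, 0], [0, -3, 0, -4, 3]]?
m_A(x) = x(x + 1)(x + 3)^2

The characteristic polynomial factors as x(x + 1)^2(x + 3)^2. The minimal polynomial is ∏(x - λ)^{k_λ} where k_λ is the size of the largest Jordan block at λ.

For λ = -3: rank(A + 3I) = 4, and the largest Jordan block has size 2 (the smallest k with rank((A + 3I)^k) = rank((A + 3I)^(k+1))).
For λ = -1: rank(A + I) = 3, and the largest Jordan block has size 1 (the smallest k with rank((A + I)^k) = rank((A + I)^(k+1))).
For λ = 0: rank(A) = 4, and the largest Jordan block has size 1 (the smallest k with rank(A^k) = rank(A^(k+1))).

So m_A(x) = x(x + 1)(x + 3)^2.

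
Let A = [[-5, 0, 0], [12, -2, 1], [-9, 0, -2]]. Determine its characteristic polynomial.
χ_A(x) = (x + 2)^2(x + 5)

xI - A = [[x + 5, 0, 0], [-12, x + 2, -1], [9, 0, x + 2]].

Expanding det(xI - A) along the first row:
det(xI - A) = + (x + 5)·det([[x + 2, -1], [0, x + 2]]) - (0)·det([[-12, -1], [9, x + 2]]) + (0)·det([[-12, x + 2], [9, 0]]).

Evaluating gives χ_A(x) = x^3 + 9x^2 + 24x + 20 = (x + 2)^2(x + 5).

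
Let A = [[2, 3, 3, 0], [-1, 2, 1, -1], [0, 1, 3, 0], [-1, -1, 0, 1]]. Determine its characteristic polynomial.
χ_A(x) = (x - 2)^4

xI - A = [[x - 2, -3, -3, 0], [1, x - 2, -1, 1], [0, -1, x - 3, 0], [1, 1, 0, x - 1]].

Expanding det(xI - A) along the first row:
det(xI - A) = + (x - 2)·det([[x - 2, -1, 1], [-1, x - 3, 0], [1, 0, x - 1]]) - (-3)·det([[1, -1, 1], [0, x - 3, 0], [1, 0, x - 1]]) + (-3)·det([[1, x - 2, 1], [0, -1, 0], [1, 1, x - 1]]) - (0)·det([[1, x - 2, -1], [0, -1, x - 3], [1, 1, 0]]).

Evaluating gives χ_A(x) = x^4 - 8x^3 + 24x^2 - 32x + 16 = (x - 2)^4.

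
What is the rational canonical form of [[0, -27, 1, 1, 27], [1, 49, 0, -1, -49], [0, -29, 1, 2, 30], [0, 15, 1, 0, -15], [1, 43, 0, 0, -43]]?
The invariant factors of A (the non-unit diagonal entries of the Smith normal form of xI - A over ℚ[x]) are (x - 3)(x - 2)^2(x^2 + 3), each dividing the next. The characteristic polynomial is their product, (x - 3)(x - 2)^2(x^2 + 3).

The rational canonical form is the block-diagonal matrix of companion matrices C(f_i):
R = [[0, 0, 0, 0, 36], [1, 0, 0, 0, -48], [0, 1, 0, 0, 33], [0, 0, 1, 0, -19], [0, 0, 0, 1, 7]].

Note the characteristic polynomial does not split into linear factors over ℚ, so A has no Jordan form over ℚ; the rational canonical form exists over any field.

R = [[0, 0, 0, 0, 36], [1, 0, 0, 0, -48], [0, 1, 0, 0, 33], [0, 0, 1, 0, -19], [0, 0, 0, 1, 7]]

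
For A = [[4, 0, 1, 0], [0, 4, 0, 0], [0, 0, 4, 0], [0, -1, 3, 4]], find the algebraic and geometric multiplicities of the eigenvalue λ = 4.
The characteristic polynomial is (x - 4)^4, so the factor x - 4 appears with exponent 4: the algebraic multiplicity is 4.

rank(A - 4I) = 2, so the eigenspace has dimension 4 - 2 = 2: the geometric multiplicity is 2.

Since 2 < 4, A is not diagonalizable.

algebraic multiplicity 4, geometric multiplicity 2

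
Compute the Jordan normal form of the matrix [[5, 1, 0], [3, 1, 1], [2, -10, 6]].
J = [[4, 1, 0], [0, 4, 1], [0, 0, 4]]

The characteristic polynomial is det(xI - A) = (x - 4)^3, so the eigenvalues are 4 (algebraic multiplicity 3).

For λ = 4: rank(A - 4I) = 2, rank((A - 4I)^2) = 1, rank((A - 4I)^3) = 0. The eigenspace has dimension 3 - 2 = 1, so there is 1 Jordan block; the rank sequence gives block sizes [3].

Assembling the blocks gives the Jordan form J above.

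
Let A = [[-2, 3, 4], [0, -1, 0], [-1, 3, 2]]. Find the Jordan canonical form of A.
The characteristic polynomial is det(xI - A) = x^2(x + 1), so the eigenvalues are -1 (algebraic multiplicity 1), 0 (algebraic multiplicity 2).

For λ = -1: algebraic multiplicity 1 gives one 1×1 block.

For λ = 0: rank(A) = 2, rank(A^2) = 1. The eigenspace has dimension 3 - 2 = 1, so there is 1 Jordan block; the rank sequence gives block sizes [2].

Assembling the blocks gives the Jordan form J above.

J = [[-1, 0, 0], [0, 0, 1], [0, 0, 0]]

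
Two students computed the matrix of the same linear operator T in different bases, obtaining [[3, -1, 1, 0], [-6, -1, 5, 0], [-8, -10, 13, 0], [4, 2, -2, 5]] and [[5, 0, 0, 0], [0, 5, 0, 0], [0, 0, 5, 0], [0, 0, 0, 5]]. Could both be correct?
No.

Both have characteristic polynomial (x - 5)^4, but the minimal polynomial of A is (x - 5)^3 while the minimal polynomial of B is x - 5. The minimal polynomial is a similarity invariant, so A and B are not similar.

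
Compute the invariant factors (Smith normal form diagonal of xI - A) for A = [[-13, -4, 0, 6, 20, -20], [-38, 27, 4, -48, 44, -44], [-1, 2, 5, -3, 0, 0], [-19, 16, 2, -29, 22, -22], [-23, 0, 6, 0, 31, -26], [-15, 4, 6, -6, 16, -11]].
(x - 5)(x + 5), (x - 5)^3(x + 5)

The Jordan structure of A has elementary divisors (x + 5), (x + 5), (x - 5)^3, (x - 5). Arranging the block sizes at each eigenvalue in decreasing order and taking row products gives the invariant factors.

Invariant factors (smallest first, each dividing the next): (x - 5)(x + 5), (x - 5)^3(x + 5).

Check: the last factor (x - 5)^3(x + 5) is the minimal polynomial, and the product (x - 5)^4(x + 5)^2 is the characteristic polynomial.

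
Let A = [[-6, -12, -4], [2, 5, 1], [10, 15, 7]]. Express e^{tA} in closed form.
e^{tA} = [[(1 - 8*t)*e^{2*t}, -12*t*e^{2*t}, -4*t*e^{2*t}], [2*t*e^{2*t}, (3*t + 1)*e^{2*t}, t*e^{2*t}], [10*t*e^{2*t}, 15*t*e^{2*t}, (5*t + 1)*e^{2*t}]]

A has Jordan form J = [[2, 1, 0], [0, 2, 0], [0, 0, 2]] with A = PJP^{-1}, so e^{tA} = P e^{tJ} P^{-1}.

For a Jordan block J_k(λ), e^{tJ_k(λ)} = e^{λt} · (I + tN + t^2 N^2/2! + ... + t^{k-1} N^{k-1}/(k-1)!) where N is the nilpotent superdiagonal part.

Assembling the blocks and conjugating back gives the entries of e^{tA} as shown above.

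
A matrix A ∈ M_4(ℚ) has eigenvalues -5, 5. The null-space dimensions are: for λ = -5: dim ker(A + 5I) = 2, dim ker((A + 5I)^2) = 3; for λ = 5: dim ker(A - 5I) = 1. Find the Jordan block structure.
Jordan blocks: (-5, 2), (-5, 1), (5, 1)

λ = -5: successive nullity increments [2, 1] count blocks of size ≥ k; block sizes are [2, 1].
λ = 5: successive nullity increments [1] count blocks of size ≥ k; block sizes are [1].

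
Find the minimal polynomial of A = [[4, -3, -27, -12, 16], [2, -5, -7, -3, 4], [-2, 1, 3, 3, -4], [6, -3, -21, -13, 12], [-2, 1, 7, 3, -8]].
m_A(x) = (x + 3)(x + 4)^2

The characteristic polynomial factors as (x + 3)(x + 4)^4. The minimal polynomial is ∏(x - λ)^{k_λ} where k_λ is the size of the largest Jordan block at λ.

For λ = -4: rank(A + 4I) = 2, and the largest Jordan block has size 2 (the smallest k with rank((A + 4I)^k) = rank((A + 4I)^(k+1))).
For λ = -3: rank(A + 3I) = 4, and the largest Jordan block has size 1 (the smallest k with rank((A + 3I)^k) = rank((A + 3I)^(k+1))).

So m_A(x) = (x + 3)(x + 4)^2.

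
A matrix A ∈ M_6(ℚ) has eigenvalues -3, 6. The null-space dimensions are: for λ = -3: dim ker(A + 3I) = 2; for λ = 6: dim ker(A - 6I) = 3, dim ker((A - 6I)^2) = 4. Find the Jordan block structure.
Jordan blocks: (-3, 1), (-3, 1), (6, 2), (6, 1), (6, 1)

λ = -3: successive nullity increments [2] count blocks of size ≥ k; block sizes are [1, 1].
λ = 6: successive nullity increments [3, 1] count blocks of size ≥ k; block sizes are [2, 1, 1].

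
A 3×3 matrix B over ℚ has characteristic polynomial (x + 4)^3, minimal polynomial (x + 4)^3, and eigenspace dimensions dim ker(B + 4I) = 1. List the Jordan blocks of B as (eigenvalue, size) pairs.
λ = -4: algebraic multiplicity 3 (exponent in χ_B), largest block size 3 (exponent in m_B), 1 block (geometric multiplicity). This forces block sizes [3].

Jordan blocks: (-4, 3)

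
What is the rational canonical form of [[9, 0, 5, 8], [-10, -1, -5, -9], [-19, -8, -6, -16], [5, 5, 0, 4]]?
The invariant factors of A (the non-unit diagonal entries of the Smith normal form of xI - A over ℚ[x]) are x^2 - 3x + 1, x^2 - 3x + 1, each dividing the next. The characteristic polynomial is their product, (x^2 - 3x + 1)^2.

The rational canonical form is the block-diagonal matrix of companion matrices C(f_i):
R = [[0, -1, 0, 0], [1, 3, 0, 0], [0, 0, 0, -1], [0, 0, 1, 3]].

Note the characteristic polynomial does not split into linear factors over ℚ, so A has no Jordan form over ℚ; the rational canonical form exists over any field.

R = [[0, -1, 0, 0], [1, 3, 0, 0], [0, 0, 0, -1], [0, 0, 1, 3]]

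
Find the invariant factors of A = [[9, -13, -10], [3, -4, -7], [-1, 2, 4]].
(x - 3)^3

The Jordan structure of A has elementary divisors (x - 3)^3. Arranging the block sizes at each eigenvalue in decreasing order and taking row products gives the invariant factors.

Invariant factors (smallest first, each dividing the next): (x - 3)^3.

Check: the last factor (x - 3)^3 is the minimal polynomial, and the product (x - 3)^3 is the characteristic polynomial.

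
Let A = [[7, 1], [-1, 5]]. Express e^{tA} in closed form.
e^{tA} = [[(t + 1)*e^{6*t}, t*e^{6*t}], [-t*e^{6*t}, (1 - t)*e^{6*t}]]

A has Jordan form J = [[6, 1], [0, 6]] with A = PJP^{-1}, so e^{tA} = P e^{tJ} P^{-1}.

For a Jordan block J_k(λ), e^{tJ_k(λ)} = e^{λt} · (I + tN + t^2 N^2/2! + ... + t^{k-1} N^{k-1}/(k-1)!) where N is the nilpotent superdiagonal part.

Assembling the blocks and conjugating back gives the entries of e^{tA} as shown above.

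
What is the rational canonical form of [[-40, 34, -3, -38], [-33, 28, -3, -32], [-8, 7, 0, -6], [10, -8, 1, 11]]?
R = [[0, 0, 0, -5], [1, 0, 0, -2], [0, 1, 0, 3], [0, 0, 1, -1]]

The invariant factors of A (the non-unit diagonal entries of the Smith normal form of xI - A over ℚ[x]) are (x + 1)(x^3 - 3x + 5), each dividing the next. The characteristic polynomial is their product, (x + 1)(x^3 - 3x + 5).

The rational canonical form is the block-diagonal matrix of companion matrices C(f_i):
R = [[0, 0, 0, -5], [1, 0, 0, -2], [0, 1, 0, 3], [0, 0, 1, -1]].

Note the characteristic polynomial does not split into linear factors over ℚ, so A has no Jordan form over ℚ; the rational canonical form exists over any field.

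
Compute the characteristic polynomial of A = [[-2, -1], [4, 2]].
χ_A(x) = x^2

xI - A = [[x + 2, 1], [-4, x - 2]].

Expanding det(xI - A) along the first row:
det(xI - A) = + (x + 2)·det([[x - 2]]) - (1)·det([[-4]]).

Evaluating gives χ_A(x) = x^2.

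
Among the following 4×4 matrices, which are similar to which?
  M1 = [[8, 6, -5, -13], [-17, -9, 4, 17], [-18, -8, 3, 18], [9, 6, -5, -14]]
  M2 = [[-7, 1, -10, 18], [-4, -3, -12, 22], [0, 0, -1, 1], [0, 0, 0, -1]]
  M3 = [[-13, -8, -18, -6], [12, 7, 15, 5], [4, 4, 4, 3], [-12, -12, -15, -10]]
2 classes: {M1, M2}, {M3}

Characteristic polynomials: χ_{M1} = (x + 1)^2(x + 5)^2, χ_{M2} = (x + 1)^2(x + 5)^2, χ_{M3} = (x + 1)^2(x + 5)^2.

{M1, M2}: invariant factors (x + 1)^2(x + 5)^2.

{M3}: invariant factors x + 5, (x + 1)^2(x + 5).

Matrices are similar if and only if their invariant-factor lists agree; the partition into similarity classes is {M1, M2}, {M3}.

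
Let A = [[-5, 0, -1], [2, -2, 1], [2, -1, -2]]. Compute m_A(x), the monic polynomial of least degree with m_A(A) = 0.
The characteristic polynomial factors as (x + 3)^3. The minimal polynomial is ∏(x - λ)^{k_λ} where k_λ is the size of the largest Jordan block at λ.

For λ = -3: rank(A + 3I) = 2, and the largest Jordan block has size 3 (the smallest k with rank((A + 3I)^k) = rank((A + 3I)^(k+1))).

So m_A(x) = (x + 3)^3.

m_A(x) = (x + 3)^3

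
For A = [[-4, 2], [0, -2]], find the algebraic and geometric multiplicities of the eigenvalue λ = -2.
algebraic multiplicity 1, geometric multiplicity 1

The characteristic polynomial is (x + 2)(x + 4), so the factor x + 2 appears with exponent 1: the algebraic multiplicity is 1.

rank(A + 2I) = 1, so the eigenspace has dimension 2 - 1 = 1: the geometric multiplicity is 1.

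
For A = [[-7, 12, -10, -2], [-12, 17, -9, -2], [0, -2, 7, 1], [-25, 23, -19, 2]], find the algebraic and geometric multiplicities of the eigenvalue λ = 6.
algebraic multiplicity 3, geometric multiplicity 1

The characteristic polynomial is (x - 6)^3(x - 1), so the factor x - 6 appears with exponent 3: the algebraic multiplicity is 3.

rank(A - 6I) = 3, so the eigenspace has dimension 4 - 3 = 1: the geometric multiplicity is 1.

Since 1 < 3, A is not diagonalizable.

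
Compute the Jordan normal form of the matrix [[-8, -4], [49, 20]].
The characteristic polynomial is det(xI - A) = (x - 6)^2, so the eigenvalues are 6 (algebraic multiplicity 2).

For λ = 6: rank(A - 6I) = 1, rank((A - 6I)^2) = 0. The eigenspace has dimension 2 - 1 = 1, so there is 1 Jordan block; the rank sequence gives block sizes [2].

Assembling the blocks gives the Jordan form J above.

J = [[6, 1], [0, 6]]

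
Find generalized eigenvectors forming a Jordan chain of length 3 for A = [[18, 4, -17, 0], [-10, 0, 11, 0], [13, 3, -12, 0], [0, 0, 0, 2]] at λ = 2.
We seek v_1 ∈ ker((A - 2I)^3) \ ker((A - 2I)^2), then set v_{i+1} = (A - 2I) v_i.

One such chain is v_1 = [[-4, 3, -3, 0]]^T, v_2 = [[-1, 1, -1, 0]]^T, v_3 = [[5, -3, 4, 0]]^T. Check: (A - 2I) v_3 = [[0, 0, 0, 0]]^T = 0.

v_1 = [[-4, 3, -3, 0]]^T, v_2 = [[-1, 1, -1, 0]]^T, v_3 = [[5, -3, 4, 0]]^T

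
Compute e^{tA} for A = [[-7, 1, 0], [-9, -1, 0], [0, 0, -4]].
e^{tA} = [[(1 - 3*t)*e^{-4*t}, t*e^{-4*t}, 0], [-9*t*e^{-4*t}, (3*t + 1)*e^{-4*t}, 0], [0, 0, e^{-4*t}]]

A has Jordan form J = [[-4, 1, 0], [0, -4, 0], [0, 0, -4]] with A = PJP^{-1}, so e^{tA} = P e^{tJ} P^{-1}.

For a Jordan block J_k(λ), e^{tJ_k(λ)} = e^{λt} · (I + tN + t^2 N^2/2! + ... + t^{k-1} N^{k-1}/(k-1)!) where N is the nilpotent superdiagonal part.

Assembling the blocks and conjugating back gives the entries of e^{tA} as shown above.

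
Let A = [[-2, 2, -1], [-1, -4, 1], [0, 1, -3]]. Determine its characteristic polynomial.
xI - A = [[x + 2, -2, 1], [1, x + 4, -1], [0, -1, x + 3]].

Expanding det(xI - A) along the first row:
det(xI - A) = + (x + 2)·det([[x + 4, -1], [-1, x + 3]]) - (-2)·det([[1, -1], [0, x + 3]]) + (1)·det([[1, x + 4], [0, -1]]).

Evaluating gives χ_A(x) = x^3 + 9x^2 + 27x + 27 = (x + 3)^3.

χ_A(x) = (x + 3)^3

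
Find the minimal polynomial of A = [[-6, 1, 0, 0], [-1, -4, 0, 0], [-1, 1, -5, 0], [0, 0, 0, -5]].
The characteristic polynomial factors as (x + 5)^4. The minimal polynomial is ∏(x - λ)^{k_λ} where k_λ is the size of the largest Jordan block at λ.

For λ = -5: rank(A + 5I) = 1, and the largest Jordan block has size 2 (the smallest k with rank((A + 5I)^k) = rank((A + 5I)^(k+1))).

So m_A(x) = (x + 5)^2.

m_A(x) = (x + 5)^2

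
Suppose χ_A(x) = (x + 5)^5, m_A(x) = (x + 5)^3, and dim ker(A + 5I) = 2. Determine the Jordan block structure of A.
Jordan blocks: (-5, 3), (-5, 2)

λ = -5: algebraic multiplicity 5 (exponent in χ_A), largest block size 3 (exponent in m_A), 2 blocks (geometric multiplicity). These force block sizes [3, 2].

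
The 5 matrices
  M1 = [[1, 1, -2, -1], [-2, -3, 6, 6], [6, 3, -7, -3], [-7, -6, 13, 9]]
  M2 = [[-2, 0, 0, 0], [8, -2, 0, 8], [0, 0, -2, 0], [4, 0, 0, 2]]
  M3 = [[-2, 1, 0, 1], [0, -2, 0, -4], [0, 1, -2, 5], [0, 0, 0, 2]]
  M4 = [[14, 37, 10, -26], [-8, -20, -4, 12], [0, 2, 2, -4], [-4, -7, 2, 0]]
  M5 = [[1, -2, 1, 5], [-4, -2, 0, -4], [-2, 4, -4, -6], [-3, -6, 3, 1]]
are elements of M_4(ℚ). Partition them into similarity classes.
Characteristic polynomials: χ_{M1} = (x - 3)(x + 1)^3, χ_{M2} = (x - 2)(x + 2)^3, χ_{M3} = (x - 2)(x + 2)^3, χ_{M4} = (x - 2)(x + 2)^3, χ_{M5} = (x - 2)(x + 2)^3.

{M1}: invariant factors (x - 3)(x + 1)^3.

{M2}: invariant factors x + 2, x + 2, (x - 2)(x + 2).

{M3, M4, M5}: invariant factors x + 2, (x - 2)(x + 2)^2.

Matrices are similar if and only if their invariant-factor lists agree; the partition into similarity classes is {M1}, {M2}, {M3, M4, M5}.

3 classes: {M1}, {M2}, {M3, M4, M5}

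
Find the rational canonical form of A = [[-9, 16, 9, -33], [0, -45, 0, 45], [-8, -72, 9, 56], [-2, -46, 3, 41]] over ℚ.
R = [[-3, 0, 0, 0], [0, 0, 0, 45], [0, 1, 0, 21], [0, 0, 1, -1]]

The invariant factors of A (the non-unit diagonal entries of the Smith normal form of xI - A over ℚ[x]) are x + 3, (x - 5)(x + 3)^2, each dividing the next. The characteristic polynomial is their product, (x - 5)(x + 3)^3.

The rational canonical form is the block-diagonal matrix of companion matrices C(f_i):
R = [[-3, 0, 0, 0], [0, 0, 0, 45], [0, 1, 0, 21], [0, 0, 1, -1]].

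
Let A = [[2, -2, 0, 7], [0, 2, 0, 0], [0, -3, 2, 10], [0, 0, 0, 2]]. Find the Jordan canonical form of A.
The characteristic polynomial is det(xI - A) = (x - 2)^4, so the eigenvalues are 2 (algebraic multiplicity 4).

For λ = 2: rank(A - 2I) = 2, rank((A - 2I)^2) = 0. The eigenspace has dimension 4 - 2 = 2, so there are 2 Jordan blocks; the rank sequence gives block sizes [2, 2].

Assembling the blocks gives the Jordan form J above.

J = [[2, 1, 0, 0], [0, 2, 0, 0], [0, 0, 2, 1], [0, 0, 0, 2]]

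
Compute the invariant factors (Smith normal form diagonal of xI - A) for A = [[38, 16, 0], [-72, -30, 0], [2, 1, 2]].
(x - 6)(x - 2)^2

The Jordan structure of A has elementary divisors (x - 2)^2, (x - 6). Arranging the block sizes at each eigenvalue in decreasing order and taking row products gives the invariant factors.

Invariant factors (smallest first, each dividing the next): (x - 6)(x - 2)^2.

Check: the last factor (x - 6)(x - 2)^2 is the minimal polynomial, and the product (x - 6)(x - 2)^2 is the characteristic polynomial.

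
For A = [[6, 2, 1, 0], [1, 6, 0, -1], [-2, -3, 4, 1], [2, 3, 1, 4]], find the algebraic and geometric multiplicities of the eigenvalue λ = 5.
algebraic multiplicity 4, geometric multiplicity 2

The characteristic polynomial is (x - 5)^4, so the factor x - 5 appears with exponent 4: the algebraic multiplicity is 4.

rank(A - 5I) = 2, so the eigenspace has dimension 4 - 2 = 2: the geometric multiplicity is 2.

Since 2 < 4, A is not diagonalizable.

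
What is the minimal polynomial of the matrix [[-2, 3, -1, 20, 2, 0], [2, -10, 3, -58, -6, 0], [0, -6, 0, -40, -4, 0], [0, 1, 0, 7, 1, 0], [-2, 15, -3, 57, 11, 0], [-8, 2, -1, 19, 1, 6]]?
m_A(x) = (x - 6)^2(x + 2)^3

The characteristic polynomial factors as (x - 6)^3(x + 2)^3. The minimal polynomial is ∏(x - λ)^{k_λ} where k_λ is the size of the largest Jordan block at λ.

For λ = -2: rank(A + 2I) = 5, and the largest Jordan block has size 3 (the smallest k with rank((A + 2I)^k) = rank((A + 2I)^(k+1))).
For λ = 6: rank(A - 6I) = 4, and the largest Jordan block has size 2 (the smallest k with rank((A - 6I)^k) = rank((A - 6I)^(k+1))).

So m_A(x) = (x - 6)^2(x + 2)^3.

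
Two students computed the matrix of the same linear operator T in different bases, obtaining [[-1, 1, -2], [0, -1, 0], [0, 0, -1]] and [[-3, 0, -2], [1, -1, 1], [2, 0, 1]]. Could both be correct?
Two matrices over a field are similar if and only if they have the same invariant factors.

Both A and B have characteristic polynomial (x + 1)^3 and minimal polynomial (x + 1)^2. Computing further, both have invariant factors x + 1, (x + 1)^2. Hence A and B are similar.

Yes.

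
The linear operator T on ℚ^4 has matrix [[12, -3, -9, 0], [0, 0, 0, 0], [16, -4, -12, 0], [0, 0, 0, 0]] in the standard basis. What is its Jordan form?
J = [[0, 1, 0, 0], [0, 0, 0, 0], [0, 0, 0, 0], [0, 0, 0, 0]]

The characteristic polynomial is det(xI - A) = x^4, so the eigenvalues are 0 (algebraic multiplicity 4).

For λ = 0: rank(A) = 1, rank(A^2) = 0. The eigenspace has dimension 4 - 1 = 3, so there are 3 Jordan blocks; the rank sequence gives block sizes [2, 1, 1].

Assembling the blocks gives the Jordan form J above.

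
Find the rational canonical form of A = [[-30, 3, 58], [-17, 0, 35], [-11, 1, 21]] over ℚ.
R = [[0, 0, -20], [1, 0, -24], [0, 1, -9]]

The invariant factors of A (the non-unit diagonal entries of the Smith normal form of xI - A over ℚ[x]) are (x + 2)^2(x + 5), each dividing the next. The characteristic polynomial is their product, (x + 2)^2(x + 5).

The rational canonical form is the block-diagonal matrix of companion matrices C(f_i):
R = [[0, 0, -20], [1, 0, -24], [0, 1, -9]].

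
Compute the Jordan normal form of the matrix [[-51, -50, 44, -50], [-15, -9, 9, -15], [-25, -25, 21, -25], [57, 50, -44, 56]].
J = [[-1, 0, 0, 0], [0, 6, 1, 0], [0, 0, 6, 0], [0, 0, 0, 6]]

The characteristic polynomial is det(xI - A) = (x - 6)^3(x + 1), so the eigenvalues are -1 (algebraic multiplicity 1), 6 (algebraic multiplicity 3).

For λ = -1: algebraic multiplicity 1 gives one 1×1 block.

For λ = 6: rank(A - 6I) = 2, rank((A - 6I)^2) = 1. The eigenspace has dimension 4 - 2 = 2, so there are 2 Jordan blocks; the rank sequence gives block sizes [2, 1].

Assembling the blocks gives the Jordan form J above.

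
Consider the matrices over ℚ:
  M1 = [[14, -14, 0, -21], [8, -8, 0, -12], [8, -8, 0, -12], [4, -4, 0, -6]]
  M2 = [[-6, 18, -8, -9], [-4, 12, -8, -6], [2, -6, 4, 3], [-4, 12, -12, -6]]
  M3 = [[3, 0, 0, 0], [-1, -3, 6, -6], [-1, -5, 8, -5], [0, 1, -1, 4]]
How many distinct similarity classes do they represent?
Characteristic polynomials: χ_{M1} = x^4, χ_{M2} = x^2(x - 2)^2, χ_{M3} = (x - 3)^4.

{M1}: invariant factors x, x, x^2.

{M2}: invariant factors x, x(x - 2)^2.

{M3}: invariant factors (x - 3)^2, (x - 3)^2.

Matrices are similar if and only if their invariant-factor lists agree; the partition into similarity classes is {M1}, {M2}, {M3}.

3 classes: {M1}, {M2}, {M3}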